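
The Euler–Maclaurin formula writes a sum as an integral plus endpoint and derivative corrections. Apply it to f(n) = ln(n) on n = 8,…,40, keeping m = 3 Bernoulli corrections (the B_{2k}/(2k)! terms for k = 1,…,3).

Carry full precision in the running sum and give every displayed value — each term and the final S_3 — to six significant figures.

S_3 ≈ 101.795

Integral: ∫_8^40 ln(x) dx = 98.9196.
Endpoint term: (f(8) + f(40))/2 = (2.07944 + 3.68888)/2 = 2.88416.
Integral + boundary = 101.804.
k=1: B_{2}/(2)! × [f^{(1)}(40) − f^{(1)}(8)] = 1/12 × (0.0250000 − 0.125000) = -0.00833333.
After k=1: 101.795.
k=2: B_{4}/(4)! × [f^{(3)}(40) − f^{(3)}(8)] = −1/720 × (3.12500e-05 − 0.00390625) = 5.38194e-06.
After k=2: 101.795.
k=3: B_{6}/(6)! × [f^{(5)}(40) − f^{(5)}(8)] = 1/30240 × (2.34375e-07 − 0.000732422) = -2.42125e-08.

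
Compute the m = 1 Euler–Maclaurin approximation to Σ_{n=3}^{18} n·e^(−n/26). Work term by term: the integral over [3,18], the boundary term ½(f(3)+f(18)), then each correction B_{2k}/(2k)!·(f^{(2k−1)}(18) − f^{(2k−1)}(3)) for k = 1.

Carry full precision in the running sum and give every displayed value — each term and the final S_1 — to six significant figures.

S_1 ≈ 105.139

The integral term ∫_3^18 x·e^(−x/26) dx = 99.3512.
½[f(3) + f(18)] = ½[2.67307 + 9.00756] = 5.84031.
Running total after boundary: 105.192.
Order-1 term: 1/12 · (0.153975 − 0.788213) = -0.0528531.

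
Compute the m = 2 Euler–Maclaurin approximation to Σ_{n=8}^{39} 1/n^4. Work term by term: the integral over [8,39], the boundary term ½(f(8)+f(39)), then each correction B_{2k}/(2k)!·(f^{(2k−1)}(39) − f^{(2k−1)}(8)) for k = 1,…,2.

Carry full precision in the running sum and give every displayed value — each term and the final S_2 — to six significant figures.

∫_8^39 1/x^4 dx evaluates to 0.000645422.
½[f(8) + f(39)] = ½[0.000244141 + 4.32257e-07] = 0.000122286.
So far: 0.000767709.
Order-1 term: 1/12 · (-4.43340e-08 − (-0.000122070)) = 1.01688e-05.
Running total after k=1: 0.000777878.
Order-2 term: −1/720 · (-8.74438e-10 − (-5.72205e-05)) = -7.94716e-08.

S_2 ≈ 0.000777798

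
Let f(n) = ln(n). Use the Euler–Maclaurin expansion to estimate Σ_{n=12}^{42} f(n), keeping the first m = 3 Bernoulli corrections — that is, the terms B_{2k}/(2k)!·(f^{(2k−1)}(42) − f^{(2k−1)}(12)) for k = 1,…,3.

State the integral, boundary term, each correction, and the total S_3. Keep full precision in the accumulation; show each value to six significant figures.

S_3 ≈ 100.270

∫_12^42 ln(x) dx evaluates to 97.1632.
Endpoint term: (f(12) + f(42))/2 = (2.48491 + 3.73767)/2 = 3.11129.
So far: 100.275.
Order-1 term: 1/12 · (0.0238095 − 0.0833333) = -0.00496032.
Partial sum through k=1: 100.270.
Order-2 term: −1/720 · (2.69949e-05 − 0.00115741) = 1.57002e-06.
Partial sum through k=2: 100.270.
Order-3 term: 1/30240 · (1.83639e-07 − 9.64506e-05) = -3.18343e-09.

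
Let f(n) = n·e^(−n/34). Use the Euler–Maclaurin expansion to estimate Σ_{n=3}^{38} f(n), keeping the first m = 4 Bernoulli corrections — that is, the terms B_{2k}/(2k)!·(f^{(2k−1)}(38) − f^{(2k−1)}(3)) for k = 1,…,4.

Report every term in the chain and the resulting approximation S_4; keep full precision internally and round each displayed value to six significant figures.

S_4 ≈ 358.656

The integral term ∫_3^38 x·e^(−x/34) dx = 351.142.
Boundary: ½(f(3) + f(38)) = ½(2.74664 + 12.4278) = 7.58724.
Integral + boundary = 358.729.
Correction k=1: B_{2}/2! · (f^{(1)}(38) − f^{(1)}(3)) = 1/12 · (-0.0384763 − 0.834762) = -0.0727699.
After k=1: 358.656.
Correction k=2: B_{4}/4! · (f^{(3)}(38) − f^{(3)}(3)) = −1/720 · (0.000532544 − 0.00230610) = 2.46327e-06.
After k=2: 358.656.
Correction k=3: B_{6}/6! · (f^{(5)}(38) − f^{(5)}(3)) = 1/30240 · (9.50148e-07 − 3.36513e-06) = -7.98605e-11.
After k=3: 358.656.
Correction k=4: B_{8}/8! · (f^{(7)}(38) − f^{(7)}(3)) = −1/1209600 · (1.24534e-09 − 4.09633e-09) = 2.35697e-15.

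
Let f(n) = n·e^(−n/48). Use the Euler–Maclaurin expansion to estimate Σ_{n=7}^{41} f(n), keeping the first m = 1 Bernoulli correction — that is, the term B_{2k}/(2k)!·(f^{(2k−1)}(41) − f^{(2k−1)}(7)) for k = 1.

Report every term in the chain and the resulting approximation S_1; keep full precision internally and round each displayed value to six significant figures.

The integral term ∫_7^41 x·e^(−x/48) dx = 463.432.
½[f(7) + f(41)] = ½[6.05011 + 17.4511] = 11.7506.
Running total after boundary: 475.183.
k=1: B_{2}/(2)! × [f^{(1)}(41) − f^{(1)}(7)] = 1/12 × (0.0620722 − 0.738258) = -0.0563488.

S_1 ≈ 475.126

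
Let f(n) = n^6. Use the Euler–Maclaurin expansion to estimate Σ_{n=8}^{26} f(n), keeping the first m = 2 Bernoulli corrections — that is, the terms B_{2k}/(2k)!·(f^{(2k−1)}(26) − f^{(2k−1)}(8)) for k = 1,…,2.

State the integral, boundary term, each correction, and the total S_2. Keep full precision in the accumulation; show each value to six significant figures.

S_2 ≈ 1.30761e+09

∫_8^26 x^6 dx evaluates to 1.14710e+09.
Boundary: ½(f(8) + f(26)) = ½(262144 + 3.08916e+08) = 1.54589e+08.
Integral + boundary = 1.30169e+09.
Correction k=1: B_{2}/2! · (f^{(1)}(26) − f^{(1)}(8)) = 1/12 · (7.12883e+07 − 196608) = 5.92430e+06.
Partial sum through k=1: 1.30762e+09.
Correction k=2: B_{4}/4! · (f^{(3)}(26) − f^{(3)}(8)) = −1/720 · (2.10912e+06 − 61440.0) = -2844.00.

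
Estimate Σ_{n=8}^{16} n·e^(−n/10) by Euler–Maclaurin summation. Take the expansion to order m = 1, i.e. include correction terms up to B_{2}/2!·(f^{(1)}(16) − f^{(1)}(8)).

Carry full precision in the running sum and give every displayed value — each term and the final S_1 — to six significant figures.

S_1 ≈ 31.7810

Integral: ∫_8^16 x·e^(−x/10) dx = 28.3861.
½[f(8) + f(16)] = ½[3.59463 + 3.23034] = 3.41249.
So far: 31.7986.
Correction k=1: B_{2}/2! · (f^{(1)}(16) − f^{(1)}(8)) = 1/12 · (-0.121138 − 0.0898658) = -0.0175836.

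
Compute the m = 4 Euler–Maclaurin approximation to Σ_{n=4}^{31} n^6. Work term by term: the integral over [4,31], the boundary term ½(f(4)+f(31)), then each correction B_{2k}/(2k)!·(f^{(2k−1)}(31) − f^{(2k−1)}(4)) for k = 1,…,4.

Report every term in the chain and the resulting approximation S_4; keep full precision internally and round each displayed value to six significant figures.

Integral: ∫_4^31 x^6 dx = 3.93037e+09.
½[f(4) + f(31)] = ½[4096.00 + 8.87504e+08] = 4.43754e+08.
So far: 4.37412e+09.
k=1: B_{2}/(2)! × [f^{(1)}(31) − f^{(1)}(4)] = 1/12 × (1.71775e+08 − 6144.00) = 1.43141e+07.
Running total after k=1: 4.38844e+09.
k=2: B_{4}/(4)! × [f^{(3)}(31) − f^{(3)}(4)] = −1/720 × (3.57492e+06 − 7680.00) = -4954.50.
Running total after k=2: 4.38843e+09.
k=3: B_{6}/(6)! × [f^{(5)}(31) − f^{(5)}(4)] = 1/30240 × (22320.0 − 2880.00) = 0.642857.
Running total after k=3: 4.38843e+09.
k=4: B_{8}/(8)! × [f^{(7)}(31) − f^{(7)}(4)] = −1/1209600 × (0.00000 − 0.00000) = 0.00000.

S_4 ≈ 4.38843e+09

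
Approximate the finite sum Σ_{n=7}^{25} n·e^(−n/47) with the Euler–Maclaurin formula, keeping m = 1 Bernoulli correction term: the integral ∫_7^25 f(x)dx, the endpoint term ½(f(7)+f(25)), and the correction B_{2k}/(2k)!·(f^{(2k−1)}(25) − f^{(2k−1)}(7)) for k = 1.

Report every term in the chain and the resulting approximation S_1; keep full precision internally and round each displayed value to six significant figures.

S_1 ≈ 209.094

Integral: ∫_7^25 x·e^(−x/47) dx = 198.773.
½[f(7) + f(25)] = ½[6.03137 + 14.6870] = 10.3592.
Running total after boundary: 209.132.
Correction k=1: B_{2}/2! · (f^{(1)}(25) − f^{(1)}(7)) = 1/12 · (0.274990 − 0.733297) = -0.0381922.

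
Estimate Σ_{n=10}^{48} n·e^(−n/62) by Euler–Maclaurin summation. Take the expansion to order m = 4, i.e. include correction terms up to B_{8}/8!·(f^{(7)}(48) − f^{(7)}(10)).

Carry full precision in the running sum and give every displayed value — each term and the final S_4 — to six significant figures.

S_4 ≈ 669.800

The integral term ∫_10^48 x·e^(−x/62) dx = 654.530.
½[f(10) + f(48)] = ½[8.51045 + 22.1316] = 15.3210.
Running total after boundary: 669.851.
k=1: B_{2}/(2)! × [f^{(1)}(48) − f^{(1)}(10)] = 1/12 × (0.104114 − 0.713780) = -0.0508055.
After k=1: 669.800.
k=2: B_{4}/(4)! × [f^{(3)}(48) − f^{(3)}(10)] = −1/720 × (0.000266978 − 0.000628478) = 5.02083e-07.
After k=2: 669.800.
k=3: B_{6}/(6)! × [f^{(5)}(48) − f^{(5)}(10)] = 1/30240 × (1.31861e-07 − 2.78686e-07) = -4.85534e-12.
After k=3: 669.800.
k=4: B_{8}/(8)! × [f^{(7)}(48) − f^{(7)}(10)] = −1/1209600 × (5.05379e-11 − 1.02465e-10) = 4.29293e-17.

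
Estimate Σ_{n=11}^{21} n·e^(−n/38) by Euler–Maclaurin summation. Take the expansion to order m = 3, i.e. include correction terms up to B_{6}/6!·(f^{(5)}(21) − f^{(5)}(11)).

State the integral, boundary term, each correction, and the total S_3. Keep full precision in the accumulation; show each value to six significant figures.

The integral term ∫_11^21 x·e^(−x/38) dx = 103.878.
Endpoint term: (f(11) + f(21))/2 = (8.23523 + 12.0841)/2 = 10.1597.
So far: 114.038.
Correction k=1: B_{2}/2! · (f^{(1)}(21) − f^{(1)}(11)) = 1/12 · (0.257431 − 0.531941) = -0.0228758.
Running total after k=1: 114.015.
Correction k=2: B_{4}/4! · (f^{(3)}(21) − f^{(3)}(11)) = −1/720 · (0.000975275 − 0.00140530) = 5.97259e-07.
Running total after k=2: 114.015.
Correction k=3: B_{6}/6! · (f^{(5)}(21) − f^{(5)}(11)) = 1/30240 · (1.22734e-06 − 1.69129e-06) = -1.53424e-11.

S_3 ≈ 114.015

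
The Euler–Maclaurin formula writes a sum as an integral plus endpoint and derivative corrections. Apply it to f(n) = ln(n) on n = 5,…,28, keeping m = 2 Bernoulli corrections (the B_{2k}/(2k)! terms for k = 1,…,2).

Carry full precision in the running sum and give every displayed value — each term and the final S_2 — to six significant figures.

Integral: ∫_5^28 ln(x) dx = 62.2545.
½[f(5) + f(28)] = ½[1.60944 + 3.33220] = 2.47082.
Integral + boundary = 64.7254.
Correction k=1: B_{2}/2! · (f^{(1)}(28) − f^{(1)}(5)) = 1/12 · (0.0357143 − 0.200000) = -0.0136905.
Running total after k=1: 64.7117.
Correction k=2: B_{4}/4! · (f^{(3)}(28) − f^{(3)}(5)) = −1/720 · (9.11079e-05 − 0.0160000) = 2.20957e-05.

S_2 ≈ 64.7117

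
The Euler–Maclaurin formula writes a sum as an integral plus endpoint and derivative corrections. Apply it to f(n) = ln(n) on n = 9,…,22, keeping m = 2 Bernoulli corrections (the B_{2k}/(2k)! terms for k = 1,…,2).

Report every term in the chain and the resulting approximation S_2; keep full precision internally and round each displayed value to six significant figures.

S_2 ≈ 37.8666

Integral: ∫_9^22 ln(x) dx = 35.2279.
½[f(9) + f(22)] = ½[2.19722 + 3.09104] = 2.64413.
So far: 37.8720.
Order-1 term: 1/12 · (0.0454545 − 0.111111) = -0.00547138.
Partial sum through k=1: 37.8666.
Order-2 term: −1/720 · (0.000187829 − 0.00274348) = 3.54952e-06.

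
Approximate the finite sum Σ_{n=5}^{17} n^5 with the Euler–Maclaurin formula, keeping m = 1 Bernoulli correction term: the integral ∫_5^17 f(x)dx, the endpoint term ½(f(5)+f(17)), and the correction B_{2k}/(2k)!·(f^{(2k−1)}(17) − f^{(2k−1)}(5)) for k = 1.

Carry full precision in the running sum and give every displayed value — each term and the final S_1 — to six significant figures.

S_1 ≈ 4.76636e+06

Integral: ∫_5^17 x^5 dx = 4.02032e+06.
Boundary: ½(f(5) + f(17)) = ½(3125.00 + 1.41986e+06) = 711491.
Integral + boundary = 4.73182e+06.
k=1: B_{2}/(2)! × [f^{(1)}(17) − f^{(1)}(5)] = 1/12 × (417605 − 3125.00) = 34540.0.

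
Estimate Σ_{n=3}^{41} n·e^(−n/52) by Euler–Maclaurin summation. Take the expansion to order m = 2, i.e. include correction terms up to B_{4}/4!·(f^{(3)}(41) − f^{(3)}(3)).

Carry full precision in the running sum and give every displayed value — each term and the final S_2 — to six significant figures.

Integral: ∫_3^41 x·e^(−x/52) dx = 501.497.
Endpoint term: (f(3) + f(41))/2 = (2.83182 + 18.6363)/2 = 10.7341.
Running total after boundary: 512.231.
Order-1 term: 1/12 · (0.0961534 − 0.889482) = -0.0661107.
Running total after k=1: 512.165.
Order-2 term: −1/720 · (0.000371761 − 0.00102713) = 9.10237e-07.

S_2 ≈ 512.165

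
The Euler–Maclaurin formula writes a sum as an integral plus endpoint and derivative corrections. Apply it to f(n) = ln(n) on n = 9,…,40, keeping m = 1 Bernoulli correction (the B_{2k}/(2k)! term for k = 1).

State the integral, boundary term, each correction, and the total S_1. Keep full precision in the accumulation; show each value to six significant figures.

S_1 ≈ 99.7160

The integral term ∫_9^40 ln(x) dx = 96.7802.
½[f(9) + f(40)] = ½[2.19722 + 3.68888] = 2.94305.
Running total after boundary: 99.7232.
k=1: B_{2}/(2)! × [f^{(1)}(40) − f^{(1)}(9)] = 1/12 × (0.0250000 − 0.111111) = -0.00717593.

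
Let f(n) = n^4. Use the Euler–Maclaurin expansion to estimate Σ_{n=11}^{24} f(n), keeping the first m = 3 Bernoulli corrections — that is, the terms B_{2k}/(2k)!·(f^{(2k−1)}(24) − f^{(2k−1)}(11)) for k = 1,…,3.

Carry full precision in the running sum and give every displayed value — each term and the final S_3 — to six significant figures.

The integral term ∫_11^24 x^4 dx = 1.56031e+06.
Boundary: ½(f(11) + f(24)) = ½(14641.0 + 331776) = 173208.
So far: 1.73352e+06.
Correction k=1: B_{2}/2! · (f^{(1)}(24) − f^{(1)}(11)) = 1/12 · (55296.0 − 5324.00) = 4164.33.
Running total after k=1: 1.73769e+06.
Correction k=2: B_{4}/4! · (f^{(3)}(24) − f^{(3)}(11)) = −1/720 · (576.000 − 264.000) = -0.433333.
Running total after k=2: 1.73769e+06.
Correction k=3: B_{6}/6! · (f^{(5)}(24) − f^{(5)}(11)) = 1/30240 · (0.00000 − 0.00000) = 0.00000.

S_3 ≈ 1.73769e+06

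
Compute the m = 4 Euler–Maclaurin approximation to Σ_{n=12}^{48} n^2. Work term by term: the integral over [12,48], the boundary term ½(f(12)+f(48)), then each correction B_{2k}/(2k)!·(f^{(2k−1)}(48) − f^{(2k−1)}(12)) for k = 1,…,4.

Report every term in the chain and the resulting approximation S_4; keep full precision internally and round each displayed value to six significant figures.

The integral term ∫_12^48 x^2 dx = 36288.0.
Boundary: ½(f(12) + f(48)) = ½(144.000 + 2304.00) = 1224.00.
Integral + boundary = 37512.0.
Order-1 term: 1/12 · (96.0000 − 24.0000) = 6.00000.
After k=1: 37518.0.
Order-2 term: −1/720 · (0.00000 − 0.00000) = 0.00000.
After k=2: 37518.0.
Order-3 term: 1/30240 · (0.00000 − 0.00000) = 0.00000.
After k=3: 37518.0.
Order-4 term: −1/1209600 · (0.00000 − 0.00000) = 0.00000.

S_4 ≈ 37518.0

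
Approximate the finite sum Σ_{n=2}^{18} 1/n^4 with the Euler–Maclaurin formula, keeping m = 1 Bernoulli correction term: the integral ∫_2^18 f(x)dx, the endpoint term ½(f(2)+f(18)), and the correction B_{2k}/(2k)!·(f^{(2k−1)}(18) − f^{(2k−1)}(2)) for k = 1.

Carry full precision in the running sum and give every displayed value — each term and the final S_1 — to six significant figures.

∫_2^18 1/x^4 dx evaluates to 0.0416095.
Endpoint term: (f(2) + f(18))/2 = (0.0625000 + 9.52599e-06)/2 = 0.0312548.
So far: 0.0728643.
k=1: B_{2}/(2)! × [f^{(1)}(18) − f^{(1)}(2)] = 1/12 × (-2.11689e-06 − (-0.125000)) = 0.0104165.

S_1 ≈ 0.0832808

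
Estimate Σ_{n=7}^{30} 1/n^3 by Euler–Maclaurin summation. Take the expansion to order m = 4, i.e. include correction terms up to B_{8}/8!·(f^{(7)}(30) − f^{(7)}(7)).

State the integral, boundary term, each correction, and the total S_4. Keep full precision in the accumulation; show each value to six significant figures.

The integral term ∫_7^30 1/x^3 dx = 0.00964853.
Endpoint term: (f(7) + f(30))/2 = (0.00291545 + 3.70370e-05)/2 = 0.00147624.
Integral + boundary = 0.0111248.
k=1: B_{2}/(2)! × [f^{(1)}(30) − f^{(1)}(7)] = 1/12 × (-3.70370e-06 − (-0.00124948)) = 0.000103815.
Partial sum through k=1: 0.0112286.
k=2: B_{4}/(4)! × [f^{(3)}(30) − f^{(3)}(7)] = −1/720 × (-8.23045e-08 − (-0.000509992)) = -7.08207e-07.
Partial sum through k=2: 0.0112279.
k=3: B_{6}/(6)! × [f^{(5)}(30) − f^{(5)}(7)] = 1/30240 × (-3.84088e-09 − (-0.000437136)) = 1.44554e-08.
Partial sum through k=3: 0.0112279.
k=4: B_{8}/(8)! × [f^{(7)}(30) − f^{(7)}(7)] = −1/1209600 × (-3.07270e-10 − (-0.000642322)) = -5.31020e-10.

S_4 ≈ 0.0112279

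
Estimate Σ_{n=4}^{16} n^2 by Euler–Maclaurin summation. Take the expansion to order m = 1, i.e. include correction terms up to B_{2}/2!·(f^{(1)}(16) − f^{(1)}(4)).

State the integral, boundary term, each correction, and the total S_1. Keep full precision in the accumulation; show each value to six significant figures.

∫_4^16 x^2 dx evaluates to 1344.00.
Boundary: ½(f(4) + f(16)) = ½(16.0000 + 256.000) = 136.000.
Running total after boundary: 1480.00.
Correction k=1: B_{2}/2! · (f^{(1)}(16) − f^{(1)}(4)) = 1/12 · (32.0000 − 8.00000) = 2.00000.

S_1 ≈ 1482.00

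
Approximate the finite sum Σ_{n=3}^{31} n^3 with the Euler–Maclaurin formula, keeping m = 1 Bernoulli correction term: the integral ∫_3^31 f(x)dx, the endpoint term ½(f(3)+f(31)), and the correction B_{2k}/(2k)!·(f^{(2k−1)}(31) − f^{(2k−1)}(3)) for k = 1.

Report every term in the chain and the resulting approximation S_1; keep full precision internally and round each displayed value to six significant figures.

The integral term ∫_3^31 x^3 dx = 230860.
½[f(3) + f(31)] = ½[27.0000 + 29791.0] = 14909.0.
Running total after boundary: 245769.
Order-1 term: 1/12 · (2883.00 − 27.0000) = 238.000.

S_1 ≈ 246007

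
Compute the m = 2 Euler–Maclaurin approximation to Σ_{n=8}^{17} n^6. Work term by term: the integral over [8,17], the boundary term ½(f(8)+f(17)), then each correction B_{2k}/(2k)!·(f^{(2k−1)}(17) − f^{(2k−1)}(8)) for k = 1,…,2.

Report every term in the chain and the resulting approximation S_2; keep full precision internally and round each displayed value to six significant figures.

S_2 ≈ 7.12129e+07

∫_8^17 x^6 dx evaluates to 5.83202e+07.
Boundary: ½(f(8) + f(17)) = ½(262144 + 2.41376e+07) = 1.21999e+07.
So far: 7.05201e+07.
Order-1 term: 1/12 · (8.51914e+06 − 196608) = 693544.
Partial sum through k=1: 7.12136e+07.
Order-2 term: −1/720 · (589560 − 61440.0) = -733.500.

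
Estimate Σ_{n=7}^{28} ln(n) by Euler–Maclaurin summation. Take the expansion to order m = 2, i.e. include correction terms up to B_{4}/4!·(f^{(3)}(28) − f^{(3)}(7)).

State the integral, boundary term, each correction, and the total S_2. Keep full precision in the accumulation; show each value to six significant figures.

The integral term ∫_7^28 ln(x) dx = 58.6804.
½[f(7) + f(28)] = ½[1.94591 + 3.33220] = 2.63906.
Running total after boundary: 61.3194.
Order-1 term: 1/12 · (0.0357143 − 0.142857) = -0.00892857.
After k=1: 61.3105.
Order-2 term: −1/720 · (9.11079e-05 − 0.00583090) = 7.97194e-06.

S_2 ≈ 61.3105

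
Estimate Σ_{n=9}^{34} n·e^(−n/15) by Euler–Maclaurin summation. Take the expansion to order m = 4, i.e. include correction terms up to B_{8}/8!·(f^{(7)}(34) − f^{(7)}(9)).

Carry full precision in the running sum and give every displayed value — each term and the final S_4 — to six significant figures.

S_4 ≈ 125.587

Integral: ∫_9^34 x·e^(−x/15) dx = 121.384.
Boundary: ½(f(9) + f(34)) = ½(4.93930 + 3.52434) = 4.23182.
Integral + boundary = 125.616.
Order-1 term: 1/12 · (-0.131299 − 0.219525) = -0.0292353.
Running total after k=1: 125.587.
Order-2 term: −1/720 · (0.000337845 − 0.00585399) = 7.66131e-06.
Running total after k=2: 125.587.
Order-3 term: 1/30240 · (5.59663e-06 − 4.76992e-05) = -1.39228e-09.
Running total after k=3: 125.587.
Order-4 term: −1/1209600 · (4.30743e-08 − 3.08358e-07) = 2.19315e-13.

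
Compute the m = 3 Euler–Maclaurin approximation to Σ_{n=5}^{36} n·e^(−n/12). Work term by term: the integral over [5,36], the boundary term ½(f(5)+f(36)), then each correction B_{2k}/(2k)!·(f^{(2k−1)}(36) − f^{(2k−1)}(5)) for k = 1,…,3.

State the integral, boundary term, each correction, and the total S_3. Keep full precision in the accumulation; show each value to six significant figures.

S_3 ≈ 108.312

∫_5^36 x·e^(−x/12) dx evaluates to 105.808.
½[f(5) + f(36)] = ½[3.29620 + 1.79233] = 2.54427.
Integral + boundary = 108.352.
Order-1 term: 1/12 · (-0.0995741 − 0.384557) = -0.0403443.
Running total after k=1: 108.312.
Order-2 term: −1/720 · (0.00000 − 0.0118267) = 1.64259e-05.
Running total after k=2: 108.312.
Order-3 term: 1/30240 · (4.80199e-06 − 0.000145714) = -4.65978e-09.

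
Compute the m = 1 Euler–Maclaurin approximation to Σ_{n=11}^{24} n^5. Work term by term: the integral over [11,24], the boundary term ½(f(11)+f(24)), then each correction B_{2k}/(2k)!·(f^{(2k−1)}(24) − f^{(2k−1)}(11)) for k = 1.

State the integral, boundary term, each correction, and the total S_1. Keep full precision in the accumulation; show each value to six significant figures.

S_1 ≈ 3.57492e+07

∫_11^24 x^5 dx evaluates to 3.15552e+07.
Endpoint term: (f(11) + f(24))/2 = (161051 + 7.96262e+06)/2 = 4.06184e+06.
Integral + boundary = 3.56171e+07.
Order-1 term: 1/12 · (1.65888e+06 − 73205.0) = 132140.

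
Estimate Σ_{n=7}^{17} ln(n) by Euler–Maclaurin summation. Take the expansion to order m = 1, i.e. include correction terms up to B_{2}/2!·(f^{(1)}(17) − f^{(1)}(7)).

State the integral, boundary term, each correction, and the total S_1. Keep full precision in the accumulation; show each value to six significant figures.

S_1 ≈ 26.9258

∫_7^17 ln(x) dx evaluates to 24.5433.
Endpoint term: (f(7) + f(17))/2 = (1.94591 + 2.83321)/2 = 2.38956.
Integral + boundary = 26.9328.
Order-1 term: 1/12 · (0.0588235 − 0.142857) = -0.00700280.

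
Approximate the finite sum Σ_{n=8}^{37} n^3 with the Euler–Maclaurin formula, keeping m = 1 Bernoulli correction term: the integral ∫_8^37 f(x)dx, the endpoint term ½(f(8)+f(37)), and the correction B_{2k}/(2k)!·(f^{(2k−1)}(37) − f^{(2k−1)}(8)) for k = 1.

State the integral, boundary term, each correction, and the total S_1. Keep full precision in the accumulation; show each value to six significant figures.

S_1 ≈ 493425

The integral term ∫_8^37 x^3 dx = 467516.
½[f(8) + f(37)] = ½[512.000 + 50653.0] = 25582.5.
Integral + boundary = 493099.
Order-1 term: 1/12 · (4107.00 − 192.000) = 326.250.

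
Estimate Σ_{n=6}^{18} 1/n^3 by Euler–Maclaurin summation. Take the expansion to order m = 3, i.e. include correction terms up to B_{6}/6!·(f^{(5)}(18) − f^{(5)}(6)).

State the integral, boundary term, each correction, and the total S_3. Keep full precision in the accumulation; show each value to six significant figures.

S_3 ≈ 0.0149350

∫_6^18 1/x^3 dx evaluates to 0.0123457.
Boundary: ½(f(6) + f(18)) = ½(0.00462963 + 0.000171468) = 0.00240055.
Running total after boundary: 0.0147462.
Correction k=1: B_{2}/2! · (f^{(1)}(18) − f^{(1)}(6)) = 1/12 · (-2.85780e-05 − (-0.00231481)) = 0.000190520.
Running total after k=1: 0.0149367.
Correction k=2: B_{4}/4! · (f^{(3)}(18) − f^{(3)}(6)) = −1/720 · (-1.76407e-06 − (-0.00128601)) = -1.78367e-06.
Running total after k=2: 0.0149350.
Correction k=3: B_{6}/6! · (f^{(5)}(18) − f^{(5)}(6)) = 1/30240 · (-2.28676e-07 − (-0.00150034)) = 4.96070e-08.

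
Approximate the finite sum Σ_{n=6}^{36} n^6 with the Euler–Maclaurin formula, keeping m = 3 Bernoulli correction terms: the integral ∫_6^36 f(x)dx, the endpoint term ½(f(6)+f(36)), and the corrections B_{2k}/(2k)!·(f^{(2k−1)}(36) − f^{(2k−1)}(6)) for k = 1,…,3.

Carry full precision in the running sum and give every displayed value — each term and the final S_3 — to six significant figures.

S_3 ≈ 1.23135e+10

The integral term ∫_6^36 x^6 dx = 1.11948e+10.
Boundary: ½(f(6) + f(36)) = ½(46656.0 + 2.17678e+09) = 1.08841e+09.
Integral + boundary = 1.22833e+10.
Order-1 term: 1/12 · (3.62797e+08 − 46656.0) = 3.02292e+07.
Partial sum through k=1: 1.23135e+10.
Order-2 term: −1/720 · (5.59872e+06 − 25920.0) = -7740.00.
Partial sum through k=2: 1.23135e+10.
Order-3 term: 1/30240 · (25920.0 − 4320.00) = 0.714286.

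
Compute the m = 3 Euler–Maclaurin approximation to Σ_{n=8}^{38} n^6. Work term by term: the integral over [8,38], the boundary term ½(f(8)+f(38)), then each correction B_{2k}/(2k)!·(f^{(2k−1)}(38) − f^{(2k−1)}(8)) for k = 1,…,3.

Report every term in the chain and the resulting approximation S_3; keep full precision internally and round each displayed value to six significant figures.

S_3 ≈ 1.78900e+10

Integral: ∫_8^38 x^6 dx = 1.63448e+10.
Endpoint term: (f(8) + f(38))/2 = (262144 + 3.01094e+09)/2 = 1.50560e+09.
Integral + boundary = 1.78504e+10.
Order-1 term: 1/12 · (4.75411e+08 − 196608) = 3.96012e+07.
Running total after k=1: 1.78900e+10.
Order-2 term: −1/720 · (6.58464e+06 − 61440.0) = -9060.00.
Running total after k=2: 1.78900e+10.
Order-3 term: 1/30240 · (27360.0 − 5760.00) = 0.714286.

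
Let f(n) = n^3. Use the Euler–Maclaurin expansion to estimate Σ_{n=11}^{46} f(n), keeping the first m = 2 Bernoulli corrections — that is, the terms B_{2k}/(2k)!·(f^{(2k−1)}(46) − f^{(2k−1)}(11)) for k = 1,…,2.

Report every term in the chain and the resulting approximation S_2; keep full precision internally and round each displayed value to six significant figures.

Integral: ∫_11^46 x^3 dx = 1.11570e+06.
Endpoint term: (f(11) + f(46))/2 = (1331.00 + 97336.0)/2 = 49333.5.
Running total after boundary: 1.16504e+06.
k=1: B_{2}/(2)! × [f^{(1)}(46) − f^{(1)}(11)] = 1/12 × (6348.00 − 363.000) = 498.750.
Partial sum through k=1: 1.16554e+06.
k=2: B_{4}/(4)! × [f^{(3)}(46) − f^{(3)}(11)] = −1/720 × (6.00000 − 6.00000) = 0.00000.

S_2 ≈ 1.16554e+06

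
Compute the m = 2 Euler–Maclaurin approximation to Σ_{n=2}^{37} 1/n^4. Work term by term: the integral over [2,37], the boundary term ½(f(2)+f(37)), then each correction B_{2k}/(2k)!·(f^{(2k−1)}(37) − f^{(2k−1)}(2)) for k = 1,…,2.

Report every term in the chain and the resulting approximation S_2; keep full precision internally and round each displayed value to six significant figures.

∫_2^37 1/x^4 dx evaluates to 0.0416601.
Boundary: ½(f(2) + f(37)) = ½(0.0625000 + 5.33572e-07) = 0.0312503.
So far: 0.0729104.
Order-1 term: 1/12 · (-5.76835e-08 − (-0.125000)) = 0.0104167.
Partial sum through k=1: 0.0833270.
Order-2 term: −1/720 · (-1.26406e-09 − (-0.937500)) = -0.00130208.

S_2 ≈ 0.0820249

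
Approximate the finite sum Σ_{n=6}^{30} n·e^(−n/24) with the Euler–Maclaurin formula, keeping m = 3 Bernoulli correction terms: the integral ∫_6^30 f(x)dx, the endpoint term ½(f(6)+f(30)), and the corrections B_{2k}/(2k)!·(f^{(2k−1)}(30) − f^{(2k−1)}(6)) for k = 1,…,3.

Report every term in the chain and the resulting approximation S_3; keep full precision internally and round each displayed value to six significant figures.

Integral: ∫_6^30 x·e^(−x/24) dx = 189.426.
½[f(6) + f(30)] = ½[4.67280 + 8.59514] = 6.63397.
Running total after boundary: 196.060.
k=1: B_{2}/(2)! × [f^{(1)}(30) − f^{(1)}(6)] = 1/12 × (-0.0716262 − 0.584101) = -0.0546439.
After k=1: 196.006.
k=2: B_{4}/(4)! × [f^{(3)}(30) − f^{(3)}(6)] = −1/720 × (0.000870457 − 0.00371823) = 3.95524e-06.
After k=2: 196.006.
k=3: B_{6}/(6)! × [f^{(5)}(30) − f^{(5)}(6)] = 1/30240 × (3.23831e-06 − 1.11500e-05) = -2.61630e-10.

S_3 ≈ 196.006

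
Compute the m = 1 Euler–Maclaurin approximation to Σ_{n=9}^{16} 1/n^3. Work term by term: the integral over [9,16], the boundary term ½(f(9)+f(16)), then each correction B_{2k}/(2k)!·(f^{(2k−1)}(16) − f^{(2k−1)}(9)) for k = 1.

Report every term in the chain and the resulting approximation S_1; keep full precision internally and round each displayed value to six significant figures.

S_1 ≈ 0.00506195

Integral: ∫_9^16 1/x^3 dx = 0.00421971.
½[f(9) + f(16)] = ½[0.00137174 + 0.000244141] = 0.000807941.
Integral + boundary = 0.00502766.
Order-1 term: 1/12 · (-4.57764e-05 − (-0.000457247)) = 3.42893e-05.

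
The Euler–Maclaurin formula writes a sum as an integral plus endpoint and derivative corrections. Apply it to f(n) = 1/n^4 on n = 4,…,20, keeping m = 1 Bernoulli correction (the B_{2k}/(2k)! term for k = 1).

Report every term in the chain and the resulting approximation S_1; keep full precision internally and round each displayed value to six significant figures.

S_1 ≈ 0.00744833

The integral term ∫_4^20 1/x^4 dx = 0.00516667.
Endpoint term: (f(4) + f(20))/2 = (0.00390625 + 6.25000e-06)/2 = 0.00195625.
Running total after boundary: 0.00712292.
Order-1 term: 1/12 · (-1.25000e-06 − (-0.00390625)) = 0.000325417.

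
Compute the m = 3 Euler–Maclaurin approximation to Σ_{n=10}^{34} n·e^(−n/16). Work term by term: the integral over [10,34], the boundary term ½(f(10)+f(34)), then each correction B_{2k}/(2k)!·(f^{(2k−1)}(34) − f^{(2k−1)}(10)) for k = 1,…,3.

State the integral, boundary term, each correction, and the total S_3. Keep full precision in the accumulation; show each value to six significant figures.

∫_10^34 x·e^(−x/16) dx evaluates to 127.122.
½[f(10) + f(34)] = ½[5.35261 + 4.06072] = 4.70667.
So far: 131.829.
k=1: B_{2}/(2)! × [f^{(1)}(34) − f^{(1)}(10)] = 1/12 × (-0.134362 − 0.200723) = -0.0279238.
Running total after k=1: 131.801.
k=2: B_{4}/(4)! × [f^{(3)}(34) − f^{(3)}(10)] = −1/720 × (0.000408218 − 0.00496580) = 6.32998e-06.
Running total after k=2: 131.801.
k=3: B_{6}/(6)! × [f^{(5)}(34) − f^{(5)}(10)] = 1/30240 × (5.23941e-06 − 3.57326e-05) = -1.00837e-09.

S_3 ≈ 131.801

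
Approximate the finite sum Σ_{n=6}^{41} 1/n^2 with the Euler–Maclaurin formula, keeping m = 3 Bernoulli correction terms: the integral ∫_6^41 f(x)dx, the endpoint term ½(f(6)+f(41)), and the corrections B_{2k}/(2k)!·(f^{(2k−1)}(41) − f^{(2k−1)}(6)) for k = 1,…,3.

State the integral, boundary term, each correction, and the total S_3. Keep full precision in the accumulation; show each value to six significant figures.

Integral: ∫_6^41 1/x^2 dx = 0.142276.
Boundary: ½(f(6) + f(41)) = ½(0.0277778 + 0.000594884) = 0.0141863.
Running total after boundary: 0.156463.
Order-1 term: 1/12 · (-2.90187e-05 − (-0.00925926)) = 0.000769187.
Partial sum through k=1: 0.157232.
Order-2 term: −1/720 · (-2.07153e-07 − (-0.00308642)) = -4.28641e-06.
Partial sum through k=2: 0.157228.
Order-3 term: 1/30240 · (-3.69697e-09 − (-0.00257202)) = 8.50533e-08.

S_3 ≈ 0.157228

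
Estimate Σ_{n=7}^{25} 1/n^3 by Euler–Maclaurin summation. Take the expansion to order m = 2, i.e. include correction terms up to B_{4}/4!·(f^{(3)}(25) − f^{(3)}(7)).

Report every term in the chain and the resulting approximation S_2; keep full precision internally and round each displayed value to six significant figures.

S_2 ≈ 0.0109966

∫_7^25 1/x^3 dx evaluates to 0.00940408.
Endpoint term: (f(7) + f(25))/2 = (0.00291545 + 6.40000e-05)/2 = 0.00148973.
Running total after boundary: 0.0108938.
Order-1 term: 1/12 · (-7.68000e-06 − (-0.00124948)) = 0.000103483.
After k=1: 0.0109973.
Order-2 term: −1/720 · (-2.45760e-07 − (-0.000509992)) = -7.07980e-07.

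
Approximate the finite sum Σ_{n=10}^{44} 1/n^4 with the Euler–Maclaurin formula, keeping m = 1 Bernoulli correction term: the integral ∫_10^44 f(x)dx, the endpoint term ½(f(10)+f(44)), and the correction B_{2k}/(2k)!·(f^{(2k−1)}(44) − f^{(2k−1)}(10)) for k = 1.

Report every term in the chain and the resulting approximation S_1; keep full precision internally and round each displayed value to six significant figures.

S_1 ≈ 0.000382885

The integral term ∫_10^44 1/x^4 dx = 0.000329420.
½[f(10) + f(44)] = ½[0.000100000 + 2.66802e-07] = 5.01334e-05.
So far: 0.000379554.
Correction k=1: B_{2}/2! · (f^{(1)}(44) − f^{(1)}(10)) = 1/12 · (-2.42547e-08 − (-4.00000e-05)) = 3.33131e-06.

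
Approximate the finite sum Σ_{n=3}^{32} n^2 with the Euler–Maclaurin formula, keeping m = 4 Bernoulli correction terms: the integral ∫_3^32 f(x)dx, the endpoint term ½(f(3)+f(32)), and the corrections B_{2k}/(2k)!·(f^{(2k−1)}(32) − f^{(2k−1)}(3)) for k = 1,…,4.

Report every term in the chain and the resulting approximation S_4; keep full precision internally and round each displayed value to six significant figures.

The integral term ∫_3^32 x^2 dx = 10913.7.
½[f(3) + f(32)] = ½[9.00000 + 1024.00] = 516.500.
So far: 11430.2.
Correction k=1: B_{2}/2! · (f^{(1)}(32) − f^{(1)}(3)) = 1/12 · (64.0000 − 6.00000) = 4.83333.
After k=1: 11435.0.
Correction k=2: B_{4}/4! · (f^{(3)}(32) − f^{(3)}(3)) = −1/720 · (0.00000 − 0.00000) = 0.00000.
After k=2: 11435.0.
Correction k=3: B_{6}/6! · (f^{(5)}(32) − f^{(5)}(3)) = 1/30240 · (0.00000 − 0.00000) = 0.00000.
After k=3: 11435.0.
Correction k=4: B_{8}/8! · (f^{(7)}(32) − f^{(7)}(3)) = −1/1209600 · (0.00000 − 0.00000) = 0.00000.

S_4 ≈ 11435.0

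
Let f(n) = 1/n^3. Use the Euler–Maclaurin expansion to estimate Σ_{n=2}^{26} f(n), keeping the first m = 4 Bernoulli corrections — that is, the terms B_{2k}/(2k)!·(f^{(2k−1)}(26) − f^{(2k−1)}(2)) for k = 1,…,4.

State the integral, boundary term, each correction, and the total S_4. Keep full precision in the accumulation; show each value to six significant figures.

S_4 ≈ 0.201290

∫_2^26 1/x^3 dx evaluates to 0.124260.
Boundary: ½(f(2) + f(26)) = ½(0.125000 + 5.68958e-05) = 0.0625284.
So far: 0.186789.
Correction k=1: B_{2}/2! · (f^{(1)}(26) − f^{(1)}(2)) = 1/12 · (-6.56490e-06 − (-0.187500)) = 0.0156245.
Running total after k=1: 0.202413.
Correction k=2: B_{4}/4! · (f^{(3)}(26) − f^{(3)}(2)) = −1/720 · (-1.94228e-07 − (-0.937500)) = -0.00130208.
Running total after k=2: 0.201111.
Correction k=3: B_{6}/6! · (f^{(5)}(26) − f^{(5)}(2)) = 1/30240 · (-1.20674e-08 − (-9.84375)) = 0.000325521.
Running total after k=3: 0.201437.
Correction k=4: B_{8}/8! · (f^{(7)}(26) − f^{(7)}(2)) = −1/1209600 · (-1.28529e-09 − (-177.188)) = -0.000146484.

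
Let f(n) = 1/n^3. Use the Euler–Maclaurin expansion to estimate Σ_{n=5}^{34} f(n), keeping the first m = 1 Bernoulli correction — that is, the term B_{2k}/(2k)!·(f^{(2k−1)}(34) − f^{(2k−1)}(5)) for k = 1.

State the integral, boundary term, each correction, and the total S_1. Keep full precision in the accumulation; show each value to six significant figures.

S_1 ≈ 0.0239800

The integral term ∫_5^34 1/x^3 dx = 0.0195675.
Boundary: ½(f(5) + f(34)) = ½(0.00800000 + 2.54427e-05) = 0.00401272.
Running total after boundary: 0.0235802.
k=1: B_{2}/(2)! × [f^{(1)}(34) − f^{(1)}(5)] = 1/12 × (-2.24494e-06 − (-0.00480000)) = 0.000399813.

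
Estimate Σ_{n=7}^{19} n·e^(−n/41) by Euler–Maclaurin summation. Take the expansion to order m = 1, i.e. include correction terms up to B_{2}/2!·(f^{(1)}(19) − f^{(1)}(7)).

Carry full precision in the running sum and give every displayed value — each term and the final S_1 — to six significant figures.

S_1 ≈ 120.351

Integral: ∫_7^19 x·e^(−x/41) dx = 111.454.
Boundary: ½(f(7) + f(19)) = ½(5.90133 + 11.9535) = 8.92742.
So far: 120.381.
Correction k=1: B_{2}/2! · (f^{(1)}(19) − f^{(1)}(7)) = 1/12 · (0.337583 − 0.699113) = -0.0301275.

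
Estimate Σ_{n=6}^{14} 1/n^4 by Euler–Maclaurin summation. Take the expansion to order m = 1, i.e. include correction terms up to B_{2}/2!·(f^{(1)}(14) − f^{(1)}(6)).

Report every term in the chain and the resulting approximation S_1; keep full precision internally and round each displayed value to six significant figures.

S_1 ≈ 0.00186280

The integral term ∫_6^14 1/x^4 dx = 0.00142173.
Endpoint term: (f(6) + f(14))/2 = (0.000771605 + 2.60308e-05)/2 = 0.000398818.
Running total after boundary: 0.00182055.
Order-1 term: 1/12 · (-7.43738e-06 − (-0.000514403)) = 4.22472e-05.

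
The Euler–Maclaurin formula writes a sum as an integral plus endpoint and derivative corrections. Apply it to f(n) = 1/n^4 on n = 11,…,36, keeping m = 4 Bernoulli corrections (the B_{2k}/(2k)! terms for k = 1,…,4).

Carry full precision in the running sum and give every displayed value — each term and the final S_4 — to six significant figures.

S_4 ≈ 0.000279798

The integral term ∫_11^36 1/x^4 dx = 0.000243294.
Boundary: ½(f(11) + f(36)) = ½(6.83013e-05 + 5.95374e-07) = 3.44484e-05.
Running total after boundary: 0.000277742.
Correction k=1: B_{2}/2! · (f^{(1)}(36) − f^{(1)}(11)) = 1/12 · (-6.61527e-08 − (-2.48369e-05)) = 2.06423e-06.
Partial sum through k=1: 0.000279806.
Correction k=2: B_{4}/4! · (f^{(3)}(36) − f^{(3)}(11)) = −1/720 · (-1.53131e-09 − (-6.15790e-06)) = -8.55051e-09.
Partial sum through k=2: 0.000279798.
Correction k=3: B_{6}/6! · (f^{(5)}(36) − f^{(5)}(11)) = 1/30240 · (-6.61678e-11 − (-2.84994e-06)) = 9.42417e-11.
Partial sum through k=3: 0.000279798.
Correction k=4: B_{8}/8! · (f^{(7)}(36) − f^{(7)}(11)) = −1/1209600 · (-4.59499e-12 − (-2.11979e-06)) = -1.75247e-12.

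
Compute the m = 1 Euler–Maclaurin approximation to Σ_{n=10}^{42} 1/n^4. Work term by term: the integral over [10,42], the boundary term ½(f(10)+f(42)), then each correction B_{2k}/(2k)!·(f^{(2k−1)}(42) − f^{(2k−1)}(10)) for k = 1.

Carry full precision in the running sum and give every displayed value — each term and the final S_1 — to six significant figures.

S_1 ≈ 0.000382326

The integral term ∫_10^42 1/x^4 dx = 0.000328834.
Endpoint term: (f(10) + f(42))/2 = (0.000100000 + 3.21368e-07)/2 = 5.01607e-05.
Integral + boundary = 0.000378995.
Correction k=1: B_{2}/2! · (f^{(1)}(42) − f^{(1)}(10)) = 1/12 · (-3.06065e-08 − (-4.00000e-05)) = 3.33078e-06.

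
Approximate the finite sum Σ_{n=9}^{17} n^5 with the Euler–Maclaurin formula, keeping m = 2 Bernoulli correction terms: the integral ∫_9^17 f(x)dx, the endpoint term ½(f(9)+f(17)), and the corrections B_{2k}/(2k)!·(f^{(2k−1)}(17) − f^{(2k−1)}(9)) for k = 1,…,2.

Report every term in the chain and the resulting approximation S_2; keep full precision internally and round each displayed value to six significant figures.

S_2 ≈ 4.70586e+06

∫_9^17 x^5 dx evaluates to 3.93435e+06.
½[f(9) + f(17)] = ½[59049.0 + 1.41986e+06] = 739453.
Running total after boundary: 4.67381e+06.
k=1: B_{2}/(2)! × [f^{(1)}(17) − f^{(1)}(9)] = 1/12 × (417605 − 32805.0) = 32066.7.
Partial sum through k=1: 4.70587e+06.
k=2: B_{4}/(4)! × [f^{(3)}(17) − f^{(3)}(9)] = −1/720 × (17340.0 − 4860.00) = -17.3333.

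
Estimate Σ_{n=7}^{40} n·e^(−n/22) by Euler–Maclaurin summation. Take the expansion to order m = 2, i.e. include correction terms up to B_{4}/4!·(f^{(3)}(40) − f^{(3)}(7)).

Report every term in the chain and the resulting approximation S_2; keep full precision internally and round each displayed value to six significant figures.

S_2 ≈ 248.461

Integral: ∫_7^40 x·e^(−x/22) dx = 242.721.
Boundary: ½(f(7) + f(40)) = ½(5.09229 + 6.49282) = 5.79256.
So far: 248.513.
Correction k=1: B_{2}/2! · (f^{(1)}(40) − f^{(1)}(7)) = 1/12 · (-0.132808 − 0.496003) = -0.0524009.
After k=1: 248.461.
Correction k=2: B_{4}/4! · (f^{(3)}(40) − f^{(3)}(7)) = −1/720 · (0.000396350 − 0.00403088) = 5.04795e-06.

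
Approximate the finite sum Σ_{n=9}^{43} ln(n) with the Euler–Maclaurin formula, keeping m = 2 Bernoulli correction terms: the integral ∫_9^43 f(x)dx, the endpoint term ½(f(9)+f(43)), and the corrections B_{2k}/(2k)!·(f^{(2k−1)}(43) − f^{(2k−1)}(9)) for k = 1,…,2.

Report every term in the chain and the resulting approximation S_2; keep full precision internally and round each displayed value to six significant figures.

∫_9^43 ln(x) dx evaluates to 107.957.
Endpoint term: (f(9) + f(43))/2 = (2.19722 + 3.76120)/2 = 2.97921.
Running total after boundary: 110.936.
k=1: B_{2}/(2)! × [f^{(1)}(43) − f^{(1)}(9)] = 1/12 × (0.0232558 − 0.111111) = -0.00732127.
After k=1: 110.928.
k=2: B_{4}/(4)! × [f^{(3)}(43) − f^{(3)}(9)] = −1/720 × (2.51550e-05 − 0.00274348) = 3.77546e-06.

S_2 ≈ 110.928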